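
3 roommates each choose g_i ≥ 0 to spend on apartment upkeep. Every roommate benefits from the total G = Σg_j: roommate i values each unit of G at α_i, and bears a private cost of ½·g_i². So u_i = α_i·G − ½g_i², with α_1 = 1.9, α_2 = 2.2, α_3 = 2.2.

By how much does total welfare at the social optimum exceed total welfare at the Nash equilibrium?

26.49

Roommate i's FOC: ∂u_i/∂g_i = α_i − g_i = 0, so g_i* = α_i.
NE contributions = (1.9, 2.2, 2.2); G = 6.3.
W^NE = (Σα)·G − ½Σα_i² = 6.3² − ½·13.29 = 33.045.
Planner sets g_i = Σα_j = 6.3 for every i, so G^SO = 3·6.3 = 18.9.
W^SO = (Σα)·G^SO − ½·3·(Σα)² = (3/2)·6.3² = 59.535.
Deadweight loss = W^SO − W^NE = 26.49.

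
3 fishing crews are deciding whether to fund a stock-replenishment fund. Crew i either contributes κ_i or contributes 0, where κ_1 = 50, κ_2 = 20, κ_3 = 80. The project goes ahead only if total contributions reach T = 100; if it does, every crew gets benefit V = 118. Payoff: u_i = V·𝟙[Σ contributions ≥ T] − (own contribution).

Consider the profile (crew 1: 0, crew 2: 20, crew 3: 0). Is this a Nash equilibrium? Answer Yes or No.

No

Total = 20 < 100: not provided.
Crew 1 (pledges 0, payoff 0): pledging 50 → total 70, payoff -50. No gain.
Crew 2 (pledges 20, payoff -20): dropping to 0 → total 0, payoff 0. Profitable deviation.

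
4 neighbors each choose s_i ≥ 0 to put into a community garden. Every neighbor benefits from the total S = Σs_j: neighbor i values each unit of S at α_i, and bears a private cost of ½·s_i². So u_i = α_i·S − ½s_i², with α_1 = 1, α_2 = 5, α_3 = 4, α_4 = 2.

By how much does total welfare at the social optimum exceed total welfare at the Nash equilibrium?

Neighbor i's FOC: ∂u_i/∂s_i = α_i − s_i = 0, so s_i* = α_i.
NE contributions = (1, 5, 4, 2); S = 12.
W^NE = (Σα)·S − ½Σα_i² = 12² − ½·46 = 121.
Planner sets s_i = Σα_j = 12 for every i, so S^SO = 4·12 = 48.
W^SO = (Σα)·S^SO − ½·4·(Σα)² = (4/2)·12² = 288.
Deadweight loss = W^SO − W^NE = 167.

167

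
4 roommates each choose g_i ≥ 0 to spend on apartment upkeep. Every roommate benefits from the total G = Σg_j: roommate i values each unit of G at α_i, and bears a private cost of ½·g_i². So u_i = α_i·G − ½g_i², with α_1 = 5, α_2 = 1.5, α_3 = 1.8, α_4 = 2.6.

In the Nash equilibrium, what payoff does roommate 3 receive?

18

Roommate i's FOC: ∂u_i/∂g_i = α_i − g_i = 0, so g_i* = α_i.
NE contributions = (5, 1.5, 1.8, 2.6); G = 10.9.
u_3 = α_3·G − ½·(g_3)² = 1.8·10.9 − ½·1.8² = 18.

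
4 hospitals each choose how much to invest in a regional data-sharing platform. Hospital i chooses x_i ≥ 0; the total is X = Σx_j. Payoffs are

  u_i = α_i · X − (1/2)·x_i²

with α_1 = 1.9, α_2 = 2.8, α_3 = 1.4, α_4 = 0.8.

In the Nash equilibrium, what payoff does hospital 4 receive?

Hospital i's FOC: ∂u_i/∂x_i = α_i − x_i = 0, so x_i* = α_i.
NE contributions = (1.9, 2.8, 1.4, 0.8); X = 6.9.
u_4 = α_4·X − ½·(x_4)² = 0.8·6.9 − ½·0.8² = 5.2.

5.2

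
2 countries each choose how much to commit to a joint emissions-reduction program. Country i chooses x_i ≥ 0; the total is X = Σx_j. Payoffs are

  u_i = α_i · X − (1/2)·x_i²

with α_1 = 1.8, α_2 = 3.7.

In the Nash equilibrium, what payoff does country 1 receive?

8.28

Country i's FOC: ∂u_i/∂x_i = α_i − x_i = 0, so x_i* = α_i.
NE contributions = (1.8, 3.7); X = 5.5.
u_1 = α_1·X − ½·(x_1)² = 1.8·5.5 − ½·1.8² = 8.28.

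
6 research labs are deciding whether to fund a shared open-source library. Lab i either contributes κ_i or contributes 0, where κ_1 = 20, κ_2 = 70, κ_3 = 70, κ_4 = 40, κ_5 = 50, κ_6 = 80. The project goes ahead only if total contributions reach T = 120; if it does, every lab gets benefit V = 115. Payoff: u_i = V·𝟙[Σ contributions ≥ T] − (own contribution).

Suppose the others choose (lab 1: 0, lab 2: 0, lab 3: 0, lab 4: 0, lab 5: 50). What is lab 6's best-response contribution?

80

Others' total = 50. Contributing 80 brings total to 130 ≥ 120: gain V − κ_6 = 35.
Best response: 80.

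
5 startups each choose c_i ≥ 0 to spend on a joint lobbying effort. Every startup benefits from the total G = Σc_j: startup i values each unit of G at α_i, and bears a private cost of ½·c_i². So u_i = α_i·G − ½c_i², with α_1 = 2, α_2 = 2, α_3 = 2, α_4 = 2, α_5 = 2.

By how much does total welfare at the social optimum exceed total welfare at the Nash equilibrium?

Startup i's FOC: ∂u_i/∂c_i = α_i − c_i = 0, so c_i* = α_i.
NE contributions = (2, 2, 2, 2, 2); G = 10.
W^NE = (Σα)·G − ½Σα_i² = 10² − ½·20 = 90.
Planner sets c_i = Σα_j = 10 for every i, so G^SO = 5·10 = 50.
W^SO = (Σα)·G^SO − ½·5·(Σα)² = (5/2)·10² = 250.
Deadweight loss = W^SO − W^NE = 160.

160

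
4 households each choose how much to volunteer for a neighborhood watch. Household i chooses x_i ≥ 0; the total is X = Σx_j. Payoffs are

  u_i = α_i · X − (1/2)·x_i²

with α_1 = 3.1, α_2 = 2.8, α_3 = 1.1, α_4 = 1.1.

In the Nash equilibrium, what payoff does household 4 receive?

8.305

Household i's FOC: ∂u_i/∂x_i = α_i − x_i = 0, so x_i* = α_i.
NE contributions = (3.1, 2.8, 1.1, 1.1); X = 8.1.
u_4 = α_4·X − ½·(x_4)² = 1.1·8.1 − ½·1.1² = 8.305.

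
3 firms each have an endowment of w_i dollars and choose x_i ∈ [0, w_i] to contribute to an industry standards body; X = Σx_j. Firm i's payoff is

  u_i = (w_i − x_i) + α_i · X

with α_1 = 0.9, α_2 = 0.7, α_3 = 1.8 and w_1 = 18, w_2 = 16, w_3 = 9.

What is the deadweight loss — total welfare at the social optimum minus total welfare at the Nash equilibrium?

81.6

∂u_i/∂x_i = α_i − 1, so firm i contributes w_i if α_i > 1, else 0.
α_i > 1 for i ∈ {3}; NE contributions (0, 0, 9), X = 9.
W^NE = Σw_i − X^NE + (Σα_i)·X^NE = 43 + 2.4·9 = 64.6.
Planner: ∂(Σu_j)/∂x_i = Σα_j − 1 = 2.4 > 0, so everyone contributes w_i; X^SO = 43, W^SO = 43 + 2.4·43 = 146.2.
Deadweight loss = 81.6.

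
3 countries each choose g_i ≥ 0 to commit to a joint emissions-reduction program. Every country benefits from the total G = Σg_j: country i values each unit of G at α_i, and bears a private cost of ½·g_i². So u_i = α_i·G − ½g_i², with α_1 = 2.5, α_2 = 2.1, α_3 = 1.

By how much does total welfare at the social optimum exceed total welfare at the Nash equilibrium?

Country i's FOC: ∂u_i/∂g_i = α_i − g_i = 0, so g_i* = α_i.
NE contributions = (2.5, 2.1, 1); G = 5.6.
W^NE = (Σα)·G − ½Σα_i² = 5.6² − ½·11.66 = 25.53.
Planner sets g_i = Σα_j = 5.6 for every i, so G^SO = 3·5.6 = 16.8.
W^SO = (Σα)·G^SO − ½·3·(Σα)² = (3/2)·5.6² = 47.04.
Deadweight loss = W^SO − W^NE = 21.51.

21.51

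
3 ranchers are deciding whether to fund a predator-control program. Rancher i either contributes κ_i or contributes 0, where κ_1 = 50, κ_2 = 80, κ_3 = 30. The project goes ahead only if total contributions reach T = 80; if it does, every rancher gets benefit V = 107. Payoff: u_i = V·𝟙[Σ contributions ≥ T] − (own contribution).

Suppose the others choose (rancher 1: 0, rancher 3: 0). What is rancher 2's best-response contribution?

Others' total = 0. Contributing 80 brings total to 80 ≥ 80: gain V − κ_2 = 27.
Best response: 80.

80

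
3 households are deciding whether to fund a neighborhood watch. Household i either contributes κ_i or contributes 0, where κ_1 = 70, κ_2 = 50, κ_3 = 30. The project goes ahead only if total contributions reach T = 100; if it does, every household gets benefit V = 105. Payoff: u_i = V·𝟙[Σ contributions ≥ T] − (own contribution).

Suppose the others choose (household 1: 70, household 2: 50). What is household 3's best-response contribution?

0

Others' total = 120 ≥ 100; contributing adds cost 30 for no extra benefit.
Best response: 0.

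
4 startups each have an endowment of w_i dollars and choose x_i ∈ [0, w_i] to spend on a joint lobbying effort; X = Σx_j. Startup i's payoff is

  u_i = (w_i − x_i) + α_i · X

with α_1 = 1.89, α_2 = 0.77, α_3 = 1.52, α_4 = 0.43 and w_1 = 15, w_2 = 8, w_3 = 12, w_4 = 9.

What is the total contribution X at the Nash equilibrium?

∂u_i/∂x_i = α_i − 1, so startup i contributes w_i if α_i > 1, else 0.
α_i > 1 for i ∈ {1, 3}; NE contributions (15, 0, 12, 0), X = 27.

27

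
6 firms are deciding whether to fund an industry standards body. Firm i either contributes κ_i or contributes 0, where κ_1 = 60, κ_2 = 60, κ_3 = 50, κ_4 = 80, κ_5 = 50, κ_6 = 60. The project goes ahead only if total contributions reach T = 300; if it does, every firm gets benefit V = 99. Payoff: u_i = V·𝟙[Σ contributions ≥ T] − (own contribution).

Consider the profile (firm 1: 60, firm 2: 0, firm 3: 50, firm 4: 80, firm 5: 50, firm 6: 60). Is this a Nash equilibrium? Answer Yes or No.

Yes

Total = 300 ≥ 300: provided.
Firm 1 (pledges 60, payoff 39): dropping to 0 → total 240, payoff 0. No gain.
Firm 2 (pledges 0, payoff 99): pledging 60 → total 360, payoff 39. No gain.
Firm 3 (pledges 50, payoff 49): dropping to 0 → total 250, payoff 0. No gain.
Firm 4 (pledges 80, payoff 19): dropping to 0 → total 220, payoff 0. No gain.
Firm 5 (pledges 50, payoff 49): dropping to 0 → total 250, payoff 0. No gain.
Firm 6 (pledges 60, payoff 39): dropping to 0 → total 240, payoff 0. No gain.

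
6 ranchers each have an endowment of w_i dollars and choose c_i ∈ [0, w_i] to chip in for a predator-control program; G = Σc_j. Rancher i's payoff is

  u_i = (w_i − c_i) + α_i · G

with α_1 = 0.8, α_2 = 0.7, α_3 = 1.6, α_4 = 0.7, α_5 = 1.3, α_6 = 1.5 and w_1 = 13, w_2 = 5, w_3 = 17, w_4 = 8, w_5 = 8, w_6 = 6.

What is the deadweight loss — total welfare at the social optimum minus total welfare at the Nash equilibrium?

∂u_i/∂c_i = α_i − 1, so rancher i contributes w_i if α_i > 1, else 0.
α_i > 1 for i ∈ {3, 5, 6}; NE contributions (0, 0, 17, 0, 8, 6), G = 31.
W^NE = Σw_i − G^NE + (Σα_i)·G^NE = 57 + 5.6·31 = 230.6.
Planner: ∂(Σu_j)/∂c_i = Σα_j − 1 = 5.6 > 0, so everyone contributes w_i; G^SO = 57, W^SO = 57 + 5.6·57 = 376.2.
Deadweight loss = 145.6.

145.6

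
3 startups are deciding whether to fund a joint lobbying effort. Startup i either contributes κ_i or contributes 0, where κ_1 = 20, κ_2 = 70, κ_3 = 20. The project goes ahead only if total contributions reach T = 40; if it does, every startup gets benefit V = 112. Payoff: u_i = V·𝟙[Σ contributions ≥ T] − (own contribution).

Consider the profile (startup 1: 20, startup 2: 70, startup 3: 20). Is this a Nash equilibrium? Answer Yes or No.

Total = 110 ≥ 40: provided.
Startup 1 (pledges 20, payoff 92): dropping to 0 → total 90, payoff 112. Profitable deviation.

No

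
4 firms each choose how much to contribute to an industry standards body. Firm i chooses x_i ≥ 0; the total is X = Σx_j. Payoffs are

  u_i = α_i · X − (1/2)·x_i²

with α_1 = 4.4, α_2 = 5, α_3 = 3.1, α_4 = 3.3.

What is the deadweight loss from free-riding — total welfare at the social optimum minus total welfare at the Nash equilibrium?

Firm i's FOC: ∂u_i/∂x_i = α_i − x_i = 0, so x_i* = α_i.
NE contributions = (4.4, 5, 3.1, 3.3); X = 15.8.
W^NE = (Σα)·X − ½Σα_i² = 15.8² − ½·64.86 = 217.21.
Planner sets x_i = Σα_j = 15.8 for every i, so X^SO = 4·15.8 = 63.2.
W^SO = (Σα)·X^SO − ½·4·(Σα)² = (4/2)·15.8² = 499.28.
Deadweight loss = W^SO − W^NE = 282.07.

282.07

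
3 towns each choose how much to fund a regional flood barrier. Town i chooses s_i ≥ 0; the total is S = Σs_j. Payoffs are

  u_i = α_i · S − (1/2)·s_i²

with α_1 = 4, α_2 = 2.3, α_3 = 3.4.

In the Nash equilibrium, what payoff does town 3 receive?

27.2

Town i's FOC: ∂u_i/∂s_i = α_i − s_i = 0, so s_i* = α_i.
NE contributions = (4, 2.3, 3.4); S = 9.7.
u_3 = α_3·S − ½·(s_3)² = 3.4·9.7 − ½·3.4² = 27.2.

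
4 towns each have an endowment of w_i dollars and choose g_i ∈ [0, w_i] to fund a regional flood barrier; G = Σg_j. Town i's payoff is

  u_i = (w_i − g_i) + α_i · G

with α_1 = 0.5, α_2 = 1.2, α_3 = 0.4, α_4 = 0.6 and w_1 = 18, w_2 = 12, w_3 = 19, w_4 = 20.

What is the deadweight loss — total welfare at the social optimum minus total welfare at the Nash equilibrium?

96.9

∂u_i/∂g_i = α_i − 1, so town i contributes w_i if α_i > 1, else 0.
α_i > 1 for i ∈ {2}; NE contributions (0, 12, 0, 0), G = 12.
W^NE = Σw_i − G^NE + (Σα_i)·G^NE = 69 + 1.7·12 = 89.4.
Planner: ∂(Σu_j)/∂g_i = Σα_j − 1 = 1.7 > 0, so everyone contributes w_i; G^SO = 69, W^SO = 69 + 1.7·69 = 186.3.
Deadweight loss = 96.9.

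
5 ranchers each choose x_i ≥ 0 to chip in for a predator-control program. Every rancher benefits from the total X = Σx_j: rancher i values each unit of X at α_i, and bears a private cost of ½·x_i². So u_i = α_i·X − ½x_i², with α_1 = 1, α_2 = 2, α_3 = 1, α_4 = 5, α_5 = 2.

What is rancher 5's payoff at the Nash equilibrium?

Rancher i's FOC: ∂u_i/∂x_i = α_i − x_i = 0, so x_i* = α_i.
NE contributions = (1, 2, 1, 5, 2); X = 11.
u_5 = α_5·X − ½·(x_5)² = 2·11 − ½·2² = 20.

20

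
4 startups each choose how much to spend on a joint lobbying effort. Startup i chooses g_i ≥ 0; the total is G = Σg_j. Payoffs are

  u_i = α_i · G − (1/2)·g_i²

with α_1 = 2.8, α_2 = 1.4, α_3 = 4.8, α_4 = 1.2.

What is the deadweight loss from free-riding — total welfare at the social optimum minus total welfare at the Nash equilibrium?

Startup i's FOC: ∂u_i/∂g_i = α_i − g_i = 0, so g_i* = α_i.
NE contributions = (2.8, 1.4, 4.8, 1.2); G = 10.2.
W^NE = (Σα)·G − ½Σα_i² = 10.2² − ½·34.28 = 86.9.
Planner sets g_i = Σα_j = 10.2 for every i, so G^SO = 4·10.2 = 40.8.
W^SO = (Σα)·G^SO − ½·4·(Σα)² = (4/2)·10.2² = 208.08.
Deadweight loss = W^SO − W^NE = 121.18.

121.18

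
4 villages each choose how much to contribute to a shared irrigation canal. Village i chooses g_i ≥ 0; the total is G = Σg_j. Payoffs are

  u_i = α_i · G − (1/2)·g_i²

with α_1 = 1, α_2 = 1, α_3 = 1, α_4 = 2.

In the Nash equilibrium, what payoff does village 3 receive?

4.5

Village i's FOC: ∂u_i/∂g_i = α_i − g_i = 0, so g_i* = α_i.
NE contributions = (1, 1, 1, 2); G = 5.
u_3 = α_3·G − ½·(g_3)² = 1·5 − ½·1² = 4.5.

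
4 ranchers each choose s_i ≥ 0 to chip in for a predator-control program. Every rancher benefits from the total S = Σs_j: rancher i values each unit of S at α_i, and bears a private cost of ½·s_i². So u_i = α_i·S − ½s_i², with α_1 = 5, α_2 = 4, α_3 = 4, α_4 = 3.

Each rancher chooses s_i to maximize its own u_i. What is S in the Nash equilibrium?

16

Rancher i's FOC: ∂u_i/∂s_i = α_i − s_i = 0, so s_i* = α_i.
NE contributions = (5, 4, 4, 3); S = 16.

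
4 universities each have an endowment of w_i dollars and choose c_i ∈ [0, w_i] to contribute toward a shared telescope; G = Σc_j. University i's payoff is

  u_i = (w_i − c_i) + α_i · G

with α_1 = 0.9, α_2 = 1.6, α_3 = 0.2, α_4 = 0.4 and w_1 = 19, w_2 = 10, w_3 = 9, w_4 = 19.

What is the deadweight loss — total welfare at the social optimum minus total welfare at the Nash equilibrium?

∂u_i/∂c_i = α_i − 1, so university i contributes w_i if α_i > 1, else 0.
α_i > 1 for i ∈ {2}; NE contributions (0, 10, 0, 0), G = 10.
W^NE = Σw_i − G^NE + (Σα_i)·G^NE = 57 + 2.1·10 = 78.
Planner: ∂(Σu_j)/∂c_i = Σα_j − 1 = 2.1 > 0, so everyone contributes w_i; G^SO = 57, W^SO = 57 + 2.1·57 = 176.7.
Deadweight loss = 98.7.

98.7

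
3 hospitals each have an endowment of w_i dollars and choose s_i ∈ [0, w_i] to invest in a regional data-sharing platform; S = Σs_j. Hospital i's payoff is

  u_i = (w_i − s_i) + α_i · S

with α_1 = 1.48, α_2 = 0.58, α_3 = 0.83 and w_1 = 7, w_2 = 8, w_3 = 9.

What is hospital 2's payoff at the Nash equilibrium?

∂u_i/∂s_i = α_i − 1, so hospital i contributes w_i if α_i > 1, else 0.
α_i > 1 for i ∈ {1}; NE contributions (7, 0, 0), S = 7.
u_2 = (8 − 0) + 0.58·7 = 12.06.

12.06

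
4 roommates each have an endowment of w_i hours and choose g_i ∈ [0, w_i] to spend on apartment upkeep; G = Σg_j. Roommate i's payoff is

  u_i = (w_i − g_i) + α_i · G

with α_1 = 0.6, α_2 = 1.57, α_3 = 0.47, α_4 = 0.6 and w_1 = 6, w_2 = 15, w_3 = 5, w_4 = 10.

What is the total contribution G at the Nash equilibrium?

∂u_i/∂g_i = α_i − 1, so roommate i contributes w_i if α_i > 1, else 0.
α_i > 1 for i ∈ {2}; NE contributions (0, 15, 0, 0), G = 15.

15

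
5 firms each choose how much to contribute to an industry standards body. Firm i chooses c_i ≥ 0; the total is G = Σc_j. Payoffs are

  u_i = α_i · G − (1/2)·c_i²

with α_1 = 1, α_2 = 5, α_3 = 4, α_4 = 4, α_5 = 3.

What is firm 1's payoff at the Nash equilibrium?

16.5

Firm i's FOC: ∂u_i/∂c_i = α_i − c_i = 0, so c_i* = α_i.
NE contributions = (1, 5, 4, 4, 3); G = 17.
u_1 = α_1·G − ½·(c_1)² = 1·17 − ½·1² = 16.5.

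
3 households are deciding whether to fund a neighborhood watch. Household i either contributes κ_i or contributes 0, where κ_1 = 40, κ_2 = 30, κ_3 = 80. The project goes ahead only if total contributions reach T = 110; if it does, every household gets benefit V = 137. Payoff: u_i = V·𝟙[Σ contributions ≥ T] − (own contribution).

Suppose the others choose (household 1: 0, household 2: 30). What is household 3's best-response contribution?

Others' total = 30. Contributing 80 brings total to 110 ≥ 110: gain V − κ_3 = 57.
Best response: 80.

80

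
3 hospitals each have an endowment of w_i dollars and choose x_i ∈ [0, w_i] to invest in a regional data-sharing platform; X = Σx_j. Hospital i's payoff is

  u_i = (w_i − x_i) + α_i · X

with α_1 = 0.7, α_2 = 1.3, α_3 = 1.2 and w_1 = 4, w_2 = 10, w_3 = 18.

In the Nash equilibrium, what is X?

∂u_i/∂x_i = α_i − 1, so hospital i contributes w_i if α_i > 1, else 0.
α_i > 1 for i ∈ {2, 3}; NE contributions (0, 10, 18), X = 28.

28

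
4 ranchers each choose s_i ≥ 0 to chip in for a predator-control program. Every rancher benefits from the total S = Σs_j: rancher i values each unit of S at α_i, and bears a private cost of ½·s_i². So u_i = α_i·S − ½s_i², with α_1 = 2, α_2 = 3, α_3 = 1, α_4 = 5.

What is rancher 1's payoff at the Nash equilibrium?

Rancher i's FOC: ∂u_i/∂s_i = α_i − s_i = 0, so s_i* = α_i.
NE contributions = (2, 3, 1, 5); S = 11.
u_1 = α_1·S − ½·(s_1)² = 2·11 − ½·2² = 20.

20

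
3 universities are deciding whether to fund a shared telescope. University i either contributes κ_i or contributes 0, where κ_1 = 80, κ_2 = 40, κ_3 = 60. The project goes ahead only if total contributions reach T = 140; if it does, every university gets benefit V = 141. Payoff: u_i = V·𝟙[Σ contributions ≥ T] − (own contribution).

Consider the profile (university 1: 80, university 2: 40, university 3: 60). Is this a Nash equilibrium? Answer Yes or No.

No

Total = 180 ≥ 140: provided.
University 1 (pledges 80, payoff 61): dropping to 0 → total 100, payoff 0. No gain.
University 2 (pledges 40, payoff 101): dropping to 0 → total 140, payoff 141. Profitable deviation.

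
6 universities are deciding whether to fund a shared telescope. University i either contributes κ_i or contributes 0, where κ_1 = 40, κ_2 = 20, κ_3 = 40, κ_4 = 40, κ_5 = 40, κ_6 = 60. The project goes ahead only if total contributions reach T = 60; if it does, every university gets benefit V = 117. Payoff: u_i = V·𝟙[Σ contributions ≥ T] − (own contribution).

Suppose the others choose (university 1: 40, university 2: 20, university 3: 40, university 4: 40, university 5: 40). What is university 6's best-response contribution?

Others' total = 180 ≥ 60; contributing adds cost 60 for no extra benefit.
Best response: 0.

0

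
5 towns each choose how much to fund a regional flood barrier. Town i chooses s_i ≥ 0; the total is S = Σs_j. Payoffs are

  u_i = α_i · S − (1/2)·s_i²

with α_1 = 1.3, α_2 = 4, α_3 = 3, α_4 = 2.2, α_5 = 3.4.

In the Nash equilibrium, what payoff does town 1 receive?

17.225

Town i's FOC: ∂u_i/∂s_i = α_i − s_i = 0, so s_i* = α_i.
NE contributions = (1.3, 4, 3, 2.2, 3.4); S = 13.9.
u_1 = α_1·S − ½·(s_1)² = 1.3·13.9 − ½·1.3² = 17.225.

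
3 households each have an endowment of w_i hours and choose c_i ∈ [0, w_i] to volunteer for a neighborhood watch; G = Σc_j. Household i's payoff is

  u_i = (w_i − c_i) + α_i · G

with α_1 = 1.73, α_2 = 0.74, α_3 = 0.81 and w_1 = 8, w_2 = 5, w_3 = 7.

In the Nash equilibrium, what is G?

∂u_i/∂c_i = α_i − 1, so household i contributes w_i if α_i > 1, else 0.
α_i > 1 for i ∈ {1}; NE contributions (8, 0, 0), G = 8.

8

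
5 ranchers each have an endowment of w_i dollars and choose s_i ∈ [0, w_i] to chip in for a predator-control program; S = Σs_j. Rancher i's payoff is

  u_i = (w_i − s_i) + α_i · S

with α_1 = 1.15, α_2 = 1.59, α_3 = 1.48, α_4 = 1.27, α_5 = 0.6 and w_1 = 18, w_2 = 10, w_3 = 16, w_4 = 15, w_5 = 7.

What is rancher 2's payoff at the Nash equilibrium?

93.81

∂u_i/∂s_i = α_i − 1, so rancher i contributes w_i if α_i > 1, else 0.
α_i > 1 for i ∈ {1, 2, 3, 4}; NE contributions (18, 10, 16, 15, 0), S = 59.
u_2 = (10 − 10) + 1.59·59 = 93.81.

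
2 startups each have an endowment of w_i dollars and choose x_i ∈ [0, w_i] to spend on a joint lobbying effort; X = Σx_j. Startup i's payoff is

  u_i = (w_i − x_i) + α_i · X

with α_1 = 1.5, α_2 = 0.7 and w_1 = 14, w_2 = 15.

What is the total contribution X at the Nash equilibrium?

14

∂u_i/∂x_i = α_i − 1, so startup i contributes w_i if α_i > 1, else 0.
α_i > 1 for i ∈ {1}; NE contributions (14, 0), X = 14.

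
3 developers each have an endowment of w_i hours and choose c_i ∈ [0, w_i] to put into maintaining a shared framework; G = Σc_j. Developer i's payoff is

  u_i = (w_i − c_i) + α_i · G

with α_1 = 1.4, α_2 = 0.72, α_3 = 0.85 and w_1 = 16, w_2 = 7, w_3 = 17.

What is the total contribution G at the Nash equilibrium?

16

∂u_i/∂c_i = α_i − 1, so developer i contributes w_i if α_i > 1, else 0.
α_i > 1 for i ∈ {1}; NE contributions (16, 0, 0), G = 16.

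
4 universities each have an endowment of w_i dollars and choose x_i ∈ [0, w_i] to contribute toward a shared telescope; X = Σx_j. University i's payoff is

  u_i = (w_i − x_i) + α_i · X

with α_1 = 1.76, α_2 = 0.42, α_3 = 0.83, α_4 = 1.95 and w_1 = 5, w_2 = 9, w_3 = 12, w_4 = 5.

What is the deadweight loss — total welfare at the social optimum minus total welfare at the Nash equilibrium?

83.16

∂u_i/∂x_i = α_i − 1, so university i contributes w_i if α_i > 1, else 0.
α_i > 1 for i ∈ {1, 4}; NE contributions (5, 0, 0, 5), X = 10.
W^NE = Σw_i − X^NE + (Σα_i)·X^NE = 31 + 3.96·10 = 70.6.
Planner: ∂(Σu_j)/∂x_i = Σα_j − 1 = 3.96 > 0, so everyone contributes w_i; X^SO = 31, W^SO = 31 + 3.96·31 = 153.76.
Deadweight loss = 83.16.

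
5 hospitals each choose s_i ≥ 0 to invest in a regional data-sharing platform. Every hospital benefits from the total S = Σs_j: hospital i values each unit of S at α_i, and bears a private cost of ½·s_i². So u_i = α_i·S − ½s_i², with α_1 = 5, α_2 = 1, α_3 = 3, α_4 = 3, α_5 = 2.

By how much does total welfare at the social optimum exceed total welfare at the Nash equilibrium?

318

Hospital i's FOC: ∂u_i/∂s_i = α_i − s_i = 0, so s_i* = α_i.
NE contributions = (5, 1, 3, 3, 2); S = 14.
W^NE = (Σα)·S − ½Σα_i² = 14² − ½·48 = 172.
Planner sets s_i = Σα_j = 14 for every i, so S^SO = 5·14 = 70.
W^SO = (Σα)·S^SO − ½·5·(Σα)² = (5/2)·14² = 490.
Deadweight loss = W^SO − W^NE = 318.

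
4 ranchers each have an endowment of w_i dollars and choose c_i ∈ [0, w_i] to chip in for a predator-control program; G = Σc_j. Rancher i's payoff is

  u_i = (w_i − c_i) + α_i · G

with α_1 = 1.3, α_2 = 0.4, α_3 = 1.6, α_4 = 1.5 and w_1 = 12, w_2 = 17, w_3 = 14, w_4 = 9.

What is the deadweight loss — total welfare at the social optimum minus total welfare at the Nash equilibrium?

∂u_i/∂c_i = α_i − 1, so rancher i contributes w_i if α_i > 1, else 0.
α_i > 1 for i ∈ {1, 3, 4}; NE contributions (12, 0, 14, 9), G = 35.
W^NE = Σw_i − G^NE + (Σα_i)·G^NE = 52 + 3.8·35 = 185.
Planner: ∂(Σu_j)/∂c_i = Σα_j − 1 = 3.8 > 0, so everyone contributes w_i; G^SO = 52, W^SO = 52 + 3.8·52 = 249.6.
Deadweight loss = 64.6.

64.6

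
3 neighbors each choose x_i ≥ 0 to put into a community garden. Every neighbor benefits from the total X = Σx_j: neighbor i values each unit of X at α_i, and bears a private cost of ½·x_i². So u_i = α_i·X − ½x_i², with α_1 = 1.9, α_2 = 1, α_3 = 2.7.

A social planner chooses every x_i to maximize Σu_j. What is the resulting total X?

Planner FOC: ∂(Σu_j)/∂x_i = (Σα_j) − x_i = 0, so x_i^SO = Σα_j = 5.6 for every i; X^SO = 16.8.

16.8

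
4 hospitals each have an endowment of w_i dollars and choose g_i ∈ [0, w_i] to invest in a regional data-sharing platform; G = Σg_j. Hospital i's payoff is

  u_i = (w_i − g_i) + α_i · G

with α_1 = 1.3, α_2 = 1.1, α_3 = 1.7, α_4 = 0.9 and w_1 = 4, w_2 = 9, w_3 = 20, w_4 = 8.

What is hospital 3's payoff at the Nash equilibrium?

56.1

∂u_i/∂g_i = α_i − 1, so hospital i contributes w_i if α_i > 1, else 0.
α_i > 1 for i ∈ {1, 2, 3}; NE contributions (4, 9, 20, 0), G = 33.
u_3 = (20 − 20) + 1.7·33 = 56.1.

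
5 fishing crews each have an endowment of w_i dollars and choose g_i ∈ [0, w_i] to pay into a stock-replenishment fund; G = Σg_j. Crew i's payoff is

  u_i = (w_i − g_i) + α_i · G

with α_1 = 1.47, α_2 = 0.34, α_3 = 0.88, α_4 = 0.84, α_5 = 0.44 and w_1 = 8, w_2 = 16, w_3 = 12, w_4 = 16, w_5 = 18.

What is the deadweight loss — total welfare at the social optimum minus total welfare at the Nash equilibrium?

184.14

∂u_i/∂g_i = α_i − 1, so crew i contributes w_i if α_i > 1, else 0.
α_i > 1 for i ∈ {1}; NE contributions (8, 0, 0, 0, 0), G = 8.
W^NE = Σw_i − G^NE + (Σα_i)·G^NE = 70 + 2.97·8 = 93.76.
Planner: ∂(Σu_j)/∂g_i = Σα_j − 1 = 2.97 > 0, so everyone contributes w_i; G^SO = 70, W^SO = 70 + 2.97·70 = 277.9.
Deadweight loss = 184.14.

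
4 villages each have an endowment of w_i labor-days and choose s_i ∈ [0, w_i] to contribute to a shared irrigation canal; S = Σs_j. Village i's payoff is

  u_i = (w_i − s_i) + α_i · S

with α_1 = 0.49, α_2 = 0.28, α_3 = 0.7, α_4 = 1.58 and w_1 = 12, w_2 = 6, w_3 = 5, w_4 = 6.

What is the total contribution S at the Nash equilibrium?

∂u_i/∂s_i = α_i − 1, so village i contributes w_i if α_i > 1, else 0.
α_i > 1 for i ∈ {4}; NE contributions (0, 0, 0, 6), S = 6.

6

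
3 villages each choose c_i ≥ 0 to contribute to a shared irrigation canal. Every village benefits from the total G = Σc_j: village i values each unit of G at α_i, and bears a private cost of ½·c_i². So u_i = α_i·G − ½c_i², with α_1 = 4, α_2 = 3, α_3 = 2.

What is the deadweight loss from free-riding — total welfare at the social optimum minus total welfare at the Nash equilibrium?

55

Village i's FOC: ∂u_i/∂c_i = α_i − c_i = 0, so c_i* = α_i.
NE contributions = (4, 3, 2); G = 9.
W^NE = (Σα)·G − ½Σα_i² = 9² − ½·29 = 66.5.
Planner sets c_i = Σα_j = 9 for every i, so G^SO = 3·9 = 27.
W^SO = (Σα)·G^SO − ½·3·(Σα)² = (3/2)·9² = 121.5.
Deadweight loss = W^SO − W^NE = 55.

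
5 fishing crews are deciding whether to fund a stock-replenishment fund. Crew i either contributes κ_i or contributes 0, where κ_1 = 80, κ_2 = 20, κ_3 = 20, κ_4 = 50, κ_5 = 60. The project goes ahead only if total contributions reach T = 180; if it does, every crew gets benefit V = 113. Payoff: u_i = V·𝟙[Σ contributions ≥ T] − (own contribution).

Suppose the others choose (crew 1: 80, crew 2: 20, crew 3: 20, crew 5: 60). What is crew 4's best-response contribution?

Others' total = 180 ≥ 180; contributing adds cost 50 for no extra benefit.
Best response: 0.

0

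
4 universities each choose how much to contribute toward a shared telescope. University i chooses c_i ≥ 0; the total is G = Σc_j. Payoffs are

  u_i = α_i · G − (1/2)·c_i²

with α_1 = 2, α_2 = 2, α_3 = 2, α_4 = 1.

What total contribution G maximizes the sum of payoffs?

Planner FOC: ∂(Σu_j)/∂c_i = (Σα_j) − c_i = 0, so c_i^SO = Σα_j = 7 for every i; G^SO = 28.

28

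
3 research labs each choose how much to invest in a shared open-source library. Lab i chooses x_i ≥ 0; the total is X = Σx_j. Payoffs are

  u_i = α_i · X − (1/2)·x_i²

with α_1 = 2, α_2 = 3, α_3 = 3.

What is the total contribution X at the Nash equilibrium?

Lab i's FOC: ∂u_i/∂x_i = α_i − x_i = 0, so x_i* = α_i.
NE contributions = (2, 3, 3); X = 8.

8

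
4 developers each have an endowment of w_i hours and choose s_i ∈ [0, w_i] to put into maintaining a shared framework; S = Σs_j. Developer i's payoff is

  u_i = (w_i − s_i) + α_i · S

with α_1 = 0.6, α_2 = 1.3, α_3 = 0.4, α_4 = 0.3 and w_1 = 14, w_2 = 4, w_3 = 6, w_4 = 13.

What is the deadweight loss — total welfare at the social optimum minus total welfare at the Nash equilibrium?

52.8

∂u_i/∂s_i = α_i − 1, so developer i contributes w_i if α_i > 1, else 0.
α_i > 1 for i ∈ {2}; NE contributions (0, 4, 0, 0), S = 4.
W^NE = Σw_i − S^NE + (Σα_i)·S^NE = 37 + 1.6·4 = 43.4.
Planner: ∂(Σu_j)/∂s_i = Σα_j − 1 = 1.6 > 0, so everyone contributes w_i; S^SO = 37, W^SO = 37 + 1.6·37 = 96.2.
Deadweight loss = 52.8.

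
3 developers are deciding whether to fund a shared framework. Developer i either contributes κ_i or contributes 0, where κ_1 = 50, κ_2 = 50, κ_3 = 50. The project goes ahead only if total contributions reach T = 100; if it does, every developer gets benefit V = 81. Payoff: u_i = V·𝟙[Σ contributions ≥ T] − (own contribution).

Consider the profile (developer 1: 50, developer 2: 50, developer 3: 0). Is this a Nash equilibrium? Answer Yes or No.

Yes

Total = 100 ≥ 100: provided.
Developer 1 (pledges 50, payoff 31): dropping to 0 → total 50, payoff 0. No gain.
Developer 2 (pledges 50, payoff 31): dropping to 0 → total 50, payoff 0. No gain.
Developer 3 (pledges 0, payoff 81): pledging 50 → total 150, payoff 31. No gain.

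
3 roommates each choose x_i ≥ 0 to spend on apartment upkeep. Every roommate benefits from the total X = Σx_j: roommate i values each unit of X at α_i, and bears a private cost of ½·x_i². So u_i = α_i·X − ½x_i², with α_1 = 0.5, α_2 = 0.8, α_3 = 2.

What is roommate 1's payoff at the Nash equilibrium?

1.525

Roommate i's FOC: ∂u_i/∂x_i = α_i − x_i = 0, so x_i* = α_i.
NE contributions = (0.5, 0.8, 2); X = 3.3.
u_1 = α_1·X − ½·(x_1)² = 0.5·3.3 − ½·0.5² = 1.525.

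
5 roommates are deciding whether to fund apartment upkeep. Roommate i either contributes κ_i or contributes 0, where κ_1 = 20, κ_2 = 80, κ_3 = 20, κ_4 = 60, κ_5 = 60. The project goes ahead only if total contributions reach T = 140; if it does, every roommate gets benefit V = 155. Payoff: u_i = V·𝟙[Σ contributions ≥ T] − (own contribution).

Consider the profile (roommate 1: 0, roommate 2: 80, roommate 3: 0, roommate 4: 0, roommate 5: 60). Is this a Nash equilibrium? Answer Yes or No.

Total = 140 ≥ 140: provided.
Roommate 1 (pledges 0, payoff 155): pledging 20 → total 160, payoff 135. No gain.
Roommate 2 (pledges 80, payoff 75): dropping to 0 → total 60, payoff 0. No gain.
Roommate 3 (pledges 0, payoff 155): pledging 20 → total 160, payoff 135. No gain.
Roommate 4 (pledges 0, payoff 155): pledging 60 → total 200, payoff 95. No gain.
Roommate 5 (pledges 60, payoff 95): dropping to 0 → total 80, payoff 0. No gain.

Yes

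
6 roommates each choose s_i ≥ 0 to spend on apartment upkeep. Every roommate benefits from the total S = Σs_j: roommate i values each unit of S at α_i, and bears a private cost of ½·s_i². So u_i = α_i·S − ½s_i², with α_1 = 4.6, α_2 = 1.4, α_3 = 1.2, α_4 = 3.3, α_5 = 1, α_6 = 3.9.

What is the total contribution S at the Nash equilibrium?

Roommate i's FOC: ∂u_i/∂s_i = α_i − s_i = 0, so s_i* = α_i.
NE contributions = (4.6, 1.4, 1.2, 3.3, 1, 3.9); S = 15.4.

15.4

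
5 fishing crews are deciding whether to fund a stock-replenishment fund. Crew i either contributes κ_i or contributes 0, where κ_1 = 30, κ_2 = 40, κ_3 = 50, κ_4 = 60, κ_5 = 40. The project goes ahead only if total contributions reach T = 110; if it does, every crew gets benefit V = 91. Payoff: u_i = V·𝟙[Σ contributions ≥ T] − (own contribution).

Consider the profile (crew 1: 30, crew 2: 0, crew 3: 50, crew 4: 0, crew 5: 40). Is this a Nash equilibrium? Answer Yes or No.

Yes

Total = 120 ≥ 110: provided.
Crew 1 (pledges 30, payoff 61): dropping to 0 → total 90, payoff 0. No gain.
Crew 2 (pledges 0, payoff 91): pledging 40 → total 160, payoff 51. No gain.
Crew 3 (pledges 50, payoff 41): dropping to 0 → total 70, payoff 0. No gain.
Crew 4 (pledges 0, payoff 91): pledging 60 → total 180, payoff 31. No gain.
Crew 5 (pledges 40, payoff 51): dropping to 0 → total 80, payoff 0. No gain.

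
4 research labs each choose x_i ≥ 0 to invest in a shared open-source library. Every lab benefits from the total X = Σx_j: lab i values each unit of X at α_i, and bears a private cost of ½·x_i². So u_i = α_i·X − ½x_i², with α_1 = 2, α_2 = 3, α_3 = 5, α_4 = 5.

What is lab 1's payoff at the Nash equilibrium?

Lab i's FOC: ∂u_i/∂x_i = α_i − x_i = 0, so x_i* = α_i.
NE contributions = (2, 3, 5, 5); X = 15.
u_1 = α_1·X − ½·(x_1)² = 2·15 − ½·2² = 28.

28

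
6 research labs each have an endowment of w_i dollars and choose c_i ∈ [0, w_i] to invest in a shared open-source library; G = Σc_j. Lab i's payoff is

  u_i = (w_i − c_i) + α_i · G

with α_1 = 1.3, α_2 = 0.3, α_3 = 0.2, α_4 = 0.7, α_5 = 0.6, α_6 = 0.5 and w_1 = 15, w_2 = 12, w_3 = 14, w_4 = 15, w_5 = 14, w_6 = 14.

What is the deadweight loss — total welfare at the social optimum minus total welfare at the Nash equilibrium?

179.4

∂u_i/∂c_i = α_i − 1, so lab i contributes w_i if α_i > 1, else 0.
α_i > 1 for i ∈ {1}; NE contributions (15, 0, 0, 0, 0, 0), G = 15.
W^NE = Σw_i − G^NE + (Σα_i)·G^NE = 84 + 2.6·15 = 123.
Planner: ∂(Σu_j)/∂c_i = Σα_j − 1 = 2.6 > 0, so everyone contributes w_i; G^SO = 84, W^SO = 84 + 2.6·84 = 302.4.
Deadweight loss = 179.4.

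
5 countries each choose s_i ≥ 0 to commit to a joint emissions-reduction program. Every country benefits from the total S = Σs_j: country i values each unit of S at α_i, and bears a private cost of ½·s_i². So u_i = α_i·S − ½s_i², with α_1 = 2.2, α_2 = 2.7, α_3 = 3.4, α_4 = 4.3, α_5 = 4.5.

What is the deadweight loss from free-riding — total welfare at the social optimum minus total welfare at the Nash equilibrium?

Country i's FOC: ∂u_i/∂s_i = α_i − s_i = 0, so s_i* = α_i.
NE contributions = (2.2, 2.7, 3.4, 4.3, 4.5); S = 17.1.
W^NE = (Σα)·S − ½Σα_i² = 17.1² − ½·62.43 = 261.195.
Planner sets s_i = Σα_j = 17.1 for every i, so S^SO = 5·17.1 = 85.5.
W^SO = (Σα)·S^SO − ½·5·(Σα)² = (5/2)·17.1² = 731.025.
Deadweight loss = W^SO − W^NE = 469.83.

469.83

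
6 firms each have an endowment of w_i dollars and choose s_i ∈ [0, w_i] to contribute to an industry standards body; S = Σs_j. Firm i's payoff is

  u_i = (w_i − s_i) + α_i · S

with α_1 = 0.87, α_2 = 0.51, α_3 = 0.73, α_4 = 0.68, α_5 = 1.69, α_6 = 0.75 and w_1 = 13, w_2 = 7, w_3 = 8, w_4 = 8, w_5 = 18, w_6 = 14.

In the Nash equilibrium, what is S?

∂u_i/∂s_i = α_i − 1, so firm i contributes w_i if α_i > 1, else 0.
α_i > 1 for i ∈ {5}; NE contributions (0, 0, 0, 0, 18, 0), S = 18.

18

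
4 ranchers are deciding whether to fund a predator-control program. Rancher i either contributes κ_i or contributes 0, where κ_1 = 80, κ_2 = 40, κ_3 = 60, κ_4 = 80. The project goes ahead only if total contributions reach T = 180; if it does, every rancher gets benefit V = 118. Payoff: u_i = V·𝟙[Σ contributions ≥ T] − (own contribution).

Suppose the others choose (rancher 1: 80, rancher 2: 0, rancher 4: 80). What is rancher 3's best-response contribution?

60

Others' total = 160. Contributing 60 brings total to 220 ≥ 180: gain V − κ_3 = 58.
Best response: 60.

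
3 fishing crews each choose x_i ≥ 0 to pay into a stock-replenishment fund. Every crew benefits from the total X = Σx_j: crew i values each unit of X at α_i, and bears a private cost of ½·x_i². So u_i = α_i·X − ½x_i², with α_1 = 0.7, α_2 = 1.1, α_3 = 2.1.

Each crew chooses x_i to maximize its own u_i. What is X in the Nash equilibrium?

Crew i's FOC: ∂u_i/∂x_i = α_i − x_i = 0, so x_i* = α_i.
NE contributions = (0.7, 1.1, 2.1); X = 3.9.

3.9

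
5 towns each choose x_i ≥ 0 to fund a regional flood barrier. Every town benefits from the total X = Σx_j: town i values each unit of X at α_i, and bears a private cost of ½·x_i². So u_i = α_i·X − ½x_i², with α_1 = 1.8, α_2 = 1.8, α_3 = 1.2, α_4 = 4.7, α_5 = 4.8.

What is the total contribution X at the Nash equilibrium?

14.3

Town i's FOC: ∂u_i/∂x_i = α_i − x_i = 0, so x_i* = α_i.
NE contributions = (1.8, 1.8, 1.2, 4.7, 4.8); X = 14.3.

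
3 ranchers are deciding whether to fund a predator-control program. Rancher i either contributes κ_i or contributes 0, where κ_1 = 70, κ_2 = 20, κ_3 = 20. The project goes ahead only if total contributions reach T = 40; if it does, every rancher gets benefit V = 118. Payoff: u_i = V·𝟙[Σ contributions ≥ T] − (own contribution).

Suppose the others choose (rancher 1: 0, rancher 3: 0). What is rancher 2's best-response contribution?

0

Others' total = 0. Even contributing 20 gives 20 < 40: no benefit either way.
Best response: 0.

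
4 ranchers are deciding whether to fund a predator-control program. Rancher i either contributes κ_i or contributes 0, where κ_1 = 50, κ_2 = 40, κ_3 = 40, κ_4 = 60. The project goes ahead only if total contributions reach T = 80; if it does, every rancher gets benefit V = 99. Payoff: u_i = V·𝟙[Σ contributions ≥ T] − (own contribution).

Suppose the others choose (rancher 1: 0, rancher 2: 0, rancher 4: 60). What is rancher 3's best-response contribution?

Others' total = 60. Contributing 40 brings total to 100 ≥ 80: gain V − κ_3 = 59.
Best response: 40.

40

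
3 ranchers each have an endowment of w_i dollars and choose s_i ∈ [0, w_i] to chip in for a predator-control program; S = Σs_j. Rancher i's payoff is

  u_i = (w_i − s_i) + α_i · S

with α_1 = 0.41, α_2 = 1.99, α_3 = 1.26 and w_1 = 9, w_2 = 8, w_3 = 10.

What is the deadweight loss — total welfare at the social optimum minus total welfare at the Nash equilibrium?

23.94

∂u_i/∂s_i = α_i − 1, so rancher i contributes w_i if α_i > 1, else 0.
α_i > 1 for i ∈ {2, 3}; NE contributions (0, 8, 10), S = 18.
W^NE = Σw_i − S^NE + (Σα_i)·S^NE = 27 + 2.66·18 = 74.88.
Planner: ∂(Σu_j)/∂s_i = Σα_j − 1 = 2.66 > 0, so everyone contributes w_i; S^SO = 27, W^SO = 27 + 2.66·27 = 98.82.
Deadweight loss = 23.94.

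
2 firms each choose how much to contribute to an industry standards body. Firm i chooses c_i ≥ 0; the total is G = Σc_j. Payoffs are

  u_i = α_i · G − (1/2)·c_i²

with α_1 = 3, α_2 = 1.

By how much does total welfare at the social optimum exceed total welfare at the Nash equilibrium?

5

Firm i's FOC: ∂u_i/∂c_i = α_i − c_i = 0, so c_i* = α_i.
NE contributions = (3, 1); G = 4.
W^NE = (Σα)·G − ½Σα_i² = 4² − ½·10 = 11.
Planner sets c_i = Σα_j = 4 for every i, so G^SO = 2·4 = 8.
W^SO = (Σα)·G^SO − ½·2·(Σα)² = (2/2)·4² = 16.
Deadweight loss = W^SO − W^NE = 5.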